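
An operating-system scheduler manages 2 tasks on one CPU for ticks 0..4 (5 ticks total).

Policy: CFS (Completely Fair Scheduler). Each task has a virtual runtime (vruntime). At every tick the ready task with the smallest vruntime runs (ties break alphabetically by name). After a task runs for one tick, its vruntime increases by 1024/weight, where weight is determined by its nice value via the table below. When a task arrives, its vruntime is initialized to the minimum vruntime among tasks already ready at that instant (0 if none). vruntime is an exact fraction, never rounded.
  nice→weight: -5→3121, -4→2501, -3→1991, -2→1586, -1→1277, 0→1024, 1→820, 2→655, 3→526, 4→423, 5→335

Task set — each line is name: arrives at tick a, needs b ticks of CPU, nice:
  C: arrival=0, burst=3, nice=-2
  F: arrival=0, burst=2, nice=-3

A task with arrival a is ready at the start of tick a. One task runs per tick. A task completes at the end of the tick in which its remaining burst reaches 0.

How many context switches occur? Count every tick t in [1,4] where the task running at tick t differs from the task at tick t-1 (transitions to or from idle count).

context switches = 2

t=0: vr[C=0 F=0] → run C
t=1: vr[C=512/793 F=0] → run F
t=2: vr[C=512/793 F=1024/1991] → run F
t=3: vr[C=512/793] → run C
t=4: vr[C=1024/793] → run C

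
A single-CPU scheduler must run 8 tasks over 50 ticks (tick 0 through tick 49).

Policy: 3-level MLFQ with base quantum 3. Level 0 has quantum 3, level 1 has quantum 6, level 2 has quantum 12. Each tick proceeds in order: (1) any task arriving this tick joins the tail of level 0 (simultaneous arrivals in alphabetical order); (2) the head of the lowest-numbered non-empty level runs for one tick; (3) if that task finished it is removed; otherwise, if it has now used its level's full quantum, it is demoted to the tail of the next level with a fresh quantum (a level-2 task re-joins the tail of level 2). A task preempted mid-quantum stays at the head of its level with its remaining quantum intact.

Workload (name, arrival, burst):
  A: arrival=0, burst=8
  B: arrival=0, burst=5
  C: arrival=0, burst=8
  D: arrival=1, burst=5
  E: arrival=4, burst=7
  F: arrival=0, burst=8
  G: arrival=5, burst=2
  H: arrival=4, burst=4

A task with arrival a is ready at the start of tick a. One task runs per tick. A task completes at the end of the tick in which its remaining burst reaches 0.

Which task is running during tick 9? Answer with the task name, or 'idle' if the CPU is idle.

t=0: L0/L1/L2 = ABCF/-/- → run A
t=1: L0/L1/L2 = ABCFD/-/- → run A
t=2: L0/L1/L2 = ABCFD/-/- → run A
t=3: L0/L1/L2 = BCFD/A/- → run B
t=4: L0/L1/L2 = BCFDEH/A/- → run B
t=5: L0/L1/L2 = BCFDEHG/A/- → run B
t=6: L0/L1/L2 = CFDEHG/AB/- → run C
t=7: L0/L1/L2 = CFDEHG/AB/- → run C
t=8: L0/L1/L2 = CFDEHG/AB/- → run C
t=9: L0/L1/L2 = FDEHG/ABC/- → run F
t=10: L0/L1/L2 = FDEHG/ABC/- → run F
t=11: L0/L1/L2 = FDEHG/ABC/- → run F
t=12: L0/L1/L2 = DEHG/ABCF/- → run D
t=13: L0/L1/L2 = DEHG/ABCF/- → run D
t=14: L0/L1/L2 = DEHG/ABCF/- → run D
t=15: L0/L1/L2 = EHG/ABCFD/- → run E
t=16: L0/L1/L2 = EHG/ABCFD/- → run E
t=17: L0/L1/L2 = EHG/ABCFD/- → run E
t=18: L0/L1/L2 = HG/ABCFDE/- → run H
t=19: L0/L1/L2 = HG/ABCFDE/- → run H
t=20: L0/L1/L2 = HG/ABCFDE/- → run H
t=21: L0/L1/L2 = G/ABCFDEH/- → run G
t=22: L0/L1/L2 = G/ABCFDEH/- → run G
t=23: L0/L1/L2 = -/ABCFDEH/- → run A
t=24: L0/L1/L2 = -/ABCFDEH/- → run A
t=25: L0/L1/L2 = -/ABCFDEH/- → run A
t=26: L0/L1/L2 = -/ABCFDEH/- → run A
t=27: L0/L1/L2 = -/ABCFDEH/- → run A
t=28: L0/L1/L2 = -/BCFDEH/- → run B
t=29: L0/L1/L2 = -/BCFDEH/- → run B
t=30: L0/L1/L2 = -/CFDEH/- → run C
t=31: L0/L1/L2 = -/CFDEH/- → run C
t=32: L0/L1/L2 = -/CFDEH/- → run C
t=33: L0/L1/L2 = -/CFDEH/- → run C
t=34: L0/L1/L2 = -/CFDEH/- → run C
t=35: L0/L1/L2 = -/FDEH/- → run F
t=36: L0/L1/L2 = -/FDEH/- → run F
t=37: L0/L1/L2 = -/FDEH/- → run F
t=38: L0/L1/L2 = -/FDEH/- → run F
t=39: L0/L1/L2 = -/FDEH/- → run F
t=40: L0/L1/L2 = -/DEH/- → run D
t=41: L0/L1/L2 = -/DEH/- → run D
t=42: L0/L1/L2 = -/EH/- → run E
t=43: L0/L1/L2 = -/EH/- → run E
t=44: L0/L1/L2 = -/EH/- → run E
t=45: L0/L1/L2 = -/EH/- → run E
t=46: L0/L1/L2 = -/H/- → run H
t=47: (idle)
t=48: (idle)
t=49: (idle)

running at tick 9 = F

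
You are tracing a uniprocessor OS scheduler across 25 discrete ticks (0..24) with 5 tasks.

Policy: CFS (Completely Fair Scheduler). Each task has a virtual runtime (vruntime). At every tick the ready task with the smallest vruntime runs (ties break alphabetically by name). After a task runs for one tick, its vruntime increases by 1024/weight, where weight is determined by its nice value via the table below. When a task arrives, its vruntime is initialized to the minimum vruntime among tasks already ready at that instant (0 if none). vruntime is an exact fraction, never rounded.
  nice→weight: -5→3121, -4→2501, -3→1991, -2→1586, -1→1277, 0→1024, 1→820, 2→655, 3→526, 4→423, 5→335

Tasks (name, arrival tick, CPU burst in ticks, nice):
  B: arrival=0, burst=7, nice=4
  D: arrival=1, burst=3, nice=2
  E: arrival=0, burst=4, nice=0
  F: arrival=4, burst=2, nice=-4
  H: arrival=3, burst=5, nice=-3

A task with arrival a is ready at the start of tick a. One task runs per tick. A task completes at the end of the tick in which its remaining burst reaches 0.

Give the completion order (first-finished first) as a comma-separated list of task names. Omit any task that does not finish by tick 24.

completion order = F, E, H, D, B

t=0: vr[B=0 E=0] → run B
t=1: vr[B=1024/423 D=0 E=0] → run D
t=2: vr[B=1024/423 D=1024/655 E=0] → run E
t=3: vr[B=1024/423 D=1024/655 E=1 H=1] → run E
t=4: vr[B=1024/423 D=1024/655 E=2 F=1 H=1] → run F
t=5: vr[B=1024/423 D=1024/655 E=2 F=3525/2501 H=1] → run H
t=6: vr[B=1024/423 D=1024/655 E=2 F=3525/2501 H=3015/1991] → run F
t=7: vr[B=1024/423 D=1024/655 E=2 H=3015/1991] → run H
t=8: vr[B=1024/423 D=1024/655 E=2 H=4039/1991] → run D
t=9: vr[B=1024/423 D=2048/655 E=2 H=4039/1991] → run E
t=10: vr[B=1024/423 D=2048/655 E=3 H=4039/1991] → run H
t=11: vr[B=1024/423 D=2048/655 E=3 H=5063/1991] → run B
t=12: vr[B=2048/423 D=2048/655 E=3 H=5063/1991] → run H
t=13: vr[B=2048/423 D=2048/655 E=3 H=6087/1991] → run E
t=14: vr[B=2048/423 D=2048/655 H=6087/1991] → run H
t=15: vr[B=2048/423 D=2048/655] → run D
t=16: vr[B=2048/423] → run B
t=17: vr[B=1024/141] → run B
t=18: vr[B=4096/423] → run B
t=19: vr[B=5120/423] → run B
t=20: vr[B=2048/141] → run B
t=21: (idle)
t=22: (idle)
t=23: (idle)
t=24: (idle)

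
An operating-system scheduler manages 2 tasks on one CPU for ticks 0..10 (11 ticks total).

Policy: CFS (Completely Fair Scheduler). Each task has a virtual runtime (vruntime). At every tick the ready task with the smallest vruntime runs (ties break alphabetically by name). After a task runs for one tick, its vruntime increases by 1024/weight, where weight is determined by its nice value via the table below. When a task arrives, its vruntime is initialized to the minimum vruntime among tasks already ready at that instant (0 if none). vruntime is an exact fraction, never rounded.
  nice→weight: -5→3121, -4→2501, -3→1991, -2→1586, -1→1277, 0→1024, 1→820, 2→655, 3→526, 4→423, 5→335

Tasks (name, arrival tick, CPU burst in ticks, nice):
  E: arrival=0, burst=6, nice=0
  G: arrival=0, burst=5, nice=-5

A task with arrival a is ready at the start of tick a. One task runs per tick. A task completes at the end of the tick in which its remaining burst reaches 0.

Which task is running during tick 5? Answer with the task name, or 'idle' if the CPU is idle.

running at tick 5 = E

t=0: vr[E=0 G=0] → run E
t=1: vr[E=1 G=0] → run G
t=2: vr[E=1 G=1024/3121] → run G
t=3: vr[E=1 G=2048/3121] → run G
t=4: vr[E=1 G=3072/3121] → run G
t=5: vr[E=1 G=4096/3121] → run E
t=6: vr[E=2 G=4096/3121] → run G
t=7: vr[E=2] → run E
t=8: vr[E=3] → run E
t=9: vr[E=4] → run E
t=10: vr[E=5] → run E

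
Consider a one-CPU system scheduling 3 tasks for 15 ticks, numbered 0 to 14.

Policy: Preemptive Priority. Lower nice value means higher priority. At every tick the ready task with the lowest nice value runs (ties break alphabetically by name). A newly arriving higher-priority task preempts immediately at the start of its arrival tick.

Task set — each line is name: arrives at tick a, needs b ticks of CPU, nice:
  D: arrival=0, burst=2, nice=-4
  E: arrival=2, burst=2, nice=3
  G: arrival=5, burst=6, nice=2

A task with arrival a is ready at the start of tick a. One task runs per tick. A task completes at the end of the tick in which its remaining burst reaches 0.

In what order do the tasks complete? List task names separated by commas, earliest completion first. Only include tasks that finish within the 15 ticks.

completion order = D, E, G

t=0: ready={D} → run D
t=1: ready={D} → run D
t=2: ready={E} → run E
t=3: ready={E} → run E
t=4: (idle)
t=5: ready={G} → run G
t=6: ready={G} → run G
t=7: ready={G} → run G
t=8: ready={G} → run G
t=9: ready={G} → run G
t=10: ready={G} → run G
t=11: (idle)
t=12: (idle)
t=13: (idle)
t=14: (idle)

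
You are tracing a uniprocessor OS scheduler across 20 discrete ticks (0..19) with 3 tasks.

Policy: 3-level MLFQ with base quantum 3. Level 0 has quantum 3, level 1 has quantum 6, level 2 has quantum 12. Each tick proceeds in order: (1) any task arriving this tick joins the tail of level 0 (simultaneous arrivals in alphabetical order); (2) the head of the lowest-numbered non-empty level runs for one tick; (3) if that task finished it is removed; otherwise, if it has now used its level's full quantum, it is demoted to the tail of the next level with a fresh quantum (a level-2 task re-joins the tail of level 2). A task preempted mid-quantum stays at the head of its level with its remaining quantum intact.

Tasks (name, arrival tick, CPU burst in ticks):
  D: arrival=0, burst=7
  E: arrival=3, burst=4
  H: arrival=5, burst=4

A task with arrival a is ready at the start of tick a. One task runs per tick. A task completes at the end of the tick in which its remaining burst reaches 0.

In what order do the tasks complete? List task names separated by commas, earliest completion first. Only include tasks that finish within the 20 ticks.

completion order = D, E, H

t=0: L0/L1/L2 = D/-/- → run D
t=1: L0/L1/L2 = D/-/- → run D
t=2: L0/L1/L2 = D/-/- → run D
t=3: L0/L1/L2 = E/D/- → run E
t=4: L0/L1/L2 = E/D/- → run E
t=5: L0/L1/L2 = EH/D/- → run E
t=6: L0/L1/L2 = H/DE/- → run H
t=7: L0/L1/L2 = H/DE/- → run H
t=8: L0/L1/L2 = H/DE/- → run H
t=9: L0/L1/L2 = -/DEH/- → run D
t=10: L0/L1/L2 = -/DEH/- → run D
t=11: L0/L1/L2 = -/DEH/- → run D
t=12: L0/L1/L2 = -/DEH/- → run D
t=13: L0/L1/L2 = -/EH/- → run E
t=14: L0/L1/L2 = -/H/- → run H
t=15: (idle)
t=16: (idle)
t=17: (idle)
t=18: (idle)
t=19: (idle)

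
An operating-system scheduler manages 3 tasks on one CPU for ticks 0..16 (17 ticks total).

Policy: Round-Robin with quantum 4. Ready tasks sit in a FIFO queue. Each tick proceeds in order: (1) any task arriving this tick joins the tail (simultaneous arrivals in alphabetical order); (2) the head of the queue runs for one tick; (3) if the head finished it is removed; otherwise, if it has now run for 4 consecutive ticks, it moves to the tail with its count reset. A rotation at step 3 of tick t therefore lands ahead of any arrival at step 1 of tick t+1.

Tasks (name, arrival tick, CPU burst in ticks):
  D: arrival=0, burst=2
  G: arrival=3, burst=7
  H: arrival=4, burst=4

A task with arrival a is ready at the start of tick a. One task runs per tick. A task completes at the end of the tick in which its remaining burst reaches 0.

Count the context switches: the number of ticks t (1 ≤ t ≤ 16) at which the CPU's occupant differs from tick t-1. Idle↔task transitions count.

context switches = 5

t=0: queue=[D] q_used=0 → run D
t=1: queue=[D] q_used=1 → run D
t=2: (idle)
t=3: queue=[G] q_used=0 → run G
t=4: queue=[G,H] q_used=1 → run G
t=5: queue=[G,H] q_used=2 → run G
t=6: queue=[G,H] q_used=3 → run G
t=7: queue=[H,G] q_used=0 → run H
t=8: queue=[H,G] q_used=1 → run H
t=9: queue=[H,G] q_used=2 → run H
t=10: queue=[H,G] q_used=3 → run H
t=11: queue=[G] q_used=0 → run G
t=12: queue=[G] q_used=1 → run G
t=13: queue=[G] q_used=2 → run G
t=14: (idle)
t=15: (idle)
t=16: (idle)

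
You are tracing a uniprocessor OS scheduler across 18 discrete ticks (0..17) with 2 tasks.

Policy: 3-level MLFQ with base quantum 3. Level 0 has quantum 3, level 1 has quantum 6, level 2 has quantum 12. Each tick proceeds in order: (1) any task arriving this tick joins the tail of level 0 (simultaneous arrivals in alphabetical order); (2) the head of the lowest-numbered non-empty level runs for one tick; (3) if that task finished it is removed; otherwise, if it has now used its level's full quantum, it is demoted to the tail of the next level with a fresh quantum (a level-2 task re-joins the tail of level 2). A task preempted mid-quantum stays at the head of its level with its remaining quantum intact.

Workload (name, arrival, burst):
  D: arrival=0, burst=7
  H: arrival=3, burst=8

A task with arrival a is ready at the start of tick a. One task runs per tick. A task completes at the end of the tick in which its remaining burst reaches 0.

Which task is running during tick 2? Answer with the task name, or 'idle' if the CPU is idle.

t=0: L0/L1/L2 = D/-/- → run D
t=1: L0/L1/L2 = D/-/- → run D
t=2: L0/L1/L2 = D/-/- → run D
t=3: L0/L1/L2 = H/D/- → run H
t=4: L0/L1/L2 = H/D/- → run H
t=5: L0/L1/L2 = H/D/- → run H
t=6: L0/L1/L2 = -/DH/- → run D
t=7: L0/L1/L2 = -/DH/- → run D
t=8: L0/L1/L2 = -/DH/- → run D
t=9: L0/L1/L2 = -/DH/- → run D
t=10: L0/L1/L2 = -/H/- → run H
t=11: L0/L1/L2 = -/H/- → run H
t=12: L0/L1/L2 = -/H/- → run H
t=13: L0/L1/L2 = -/H/- → run H
t=14: L0/L1/L2 = -/H/- → run H
t=15: (idle)
t=16: (idle)
t=17: (idle)

running at tick 2 = D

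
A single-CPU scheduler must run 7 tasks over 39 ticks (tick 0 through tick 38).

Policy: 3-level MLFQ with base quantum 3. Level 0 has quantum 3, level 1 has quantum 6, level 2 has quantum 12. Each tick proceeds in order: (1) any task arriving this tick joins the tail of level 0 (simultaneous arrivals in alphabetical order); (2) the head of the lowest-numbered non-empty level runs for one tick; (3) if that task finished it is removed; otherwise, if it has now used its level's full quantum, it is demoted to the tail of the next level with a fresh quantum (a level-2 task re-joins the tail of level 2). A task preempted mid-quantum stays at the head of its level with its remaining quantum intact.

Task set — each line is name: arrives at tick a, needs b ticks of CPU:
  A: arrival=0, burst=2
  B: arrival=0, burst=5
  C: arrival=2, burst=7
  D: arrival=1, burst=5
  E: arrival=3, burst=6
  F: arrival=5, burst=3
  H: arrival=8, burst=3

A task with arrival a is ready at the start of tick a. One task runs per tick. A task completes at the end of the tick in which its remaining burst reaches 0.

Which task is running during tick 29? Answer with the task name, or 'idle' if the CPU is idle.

running at tick 29 = E

t=0: L0/L1/L2 = AB/-/- → run A
t=1: L0/L1/L2 = ABD/-/- → run A
t=2: L0/L1/L2 = BDC/-/- → run B
t=3: L0/L1/L2 = BDCE/-/- → run B
t=4: L0/L1/L2 = BDCE/-/- → run B
t=5: L0/L1/L2 = DCEF/B/- → run D
t=6: L0/L1/L2 = DCEF/B/- → run D
t=7: L0/L1/L2 = DCEF/B/- → run D
t=8: L0/L1/L2 = CEFH/BD/- → run C
t=9: L0/L1/L2 = CEFH/BD/- → run C
t=10: L0/L1/L2 = CEFH/BD/- → run C
t=11: L0/L1/L2 = EFH/BDC/- → run E
t=12: L0/L1/L2 = EFH/BDC/- → run E
t=13: L0/L1/L2 = EFH/BDC/- → run E
t=14: L0/L1/L2 = FH/BDCE/- → run F
t=15: L0/L1/L2 = FH/BDCE/- → run F
t=16: L0/L1/L2 = FH/BDCE/- → run F
t=17: L0/L1/L2 = H/BDCE/- → run H
t=18: L0/L1/L2 = H/BDCE/- → run H
t=19: L0/L1/L2 = H/BDCE/- → run H
t=20: L0/L1/L2 = -/BDCE/- → run B
t=21: L0/L1/L2 = -/BDCE/- → run B
t=22: L0/L1/L2 = -/DCE/- → run D
t=23: L0/L1/L2 = -/DCE/- → run D
t=24: L0/L1/L2 = -/CE/- → run C
t=25: L0/L1/L2 = -/CE/- → run C
t=26: L0/L1/L2 = -/CE/- → run C
t=27: L0/L1/L2 = -/CE/- → run C
t=28: L0/L1/L2 = -/E/- → run E
t=29: L0/L1/L2 = -/E/- → run E
t=30: L0/L1/L2 = -/E/- → run E
t=31: (idle)
t=32: (idle)
t=33: (idle)
t=34: (idle)
t=35: (idle)
t=36: (idle)
t=37: (idle)
t=38: (idle)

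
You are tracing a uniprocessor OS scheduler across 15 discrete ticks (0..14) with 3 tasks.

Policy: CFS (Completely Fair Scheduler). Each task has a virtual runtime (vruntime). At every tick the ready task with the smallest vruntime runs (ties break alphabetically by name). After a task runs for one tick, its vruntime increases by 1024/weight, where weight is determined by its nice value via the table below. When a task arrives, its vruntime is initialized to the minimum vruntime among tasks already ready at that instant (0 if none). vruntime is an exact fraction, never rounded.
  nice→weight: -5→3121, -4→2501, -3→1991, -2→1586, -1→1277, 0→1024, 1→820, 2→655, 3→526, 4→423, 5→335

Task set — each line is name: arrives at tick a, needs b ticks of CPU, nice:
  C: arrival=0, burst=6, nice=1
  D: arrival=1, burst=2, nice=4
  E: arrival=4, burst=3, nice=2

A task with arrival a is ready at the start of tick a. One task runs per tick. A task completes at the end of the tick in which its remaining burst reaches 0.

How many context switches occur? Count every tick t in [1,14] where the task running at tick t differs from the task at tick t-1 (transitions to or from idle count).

context switches = 9

t=0: vr[C=0] → run C
t=1: vr[C=256/205 D=256/205] → run C
t=2: vr[C=512/205 D=256/205] → run D
t=3: vr[C=512/205 D=318208/86715] → run C
t=4: vr[C=768/205 D=318208/86715 E=318208/86715] → run D
t=5: vr[C=768/205 E=318208/86715] → run E
t=6: vr[C=768/205 E=11888896/2271933] → run C
t=7: vr[C=1024/205 E=11888896/2271933] → run C
t=8: vr[C=256/41 E=11888896/2271933] → run E
t=9: vr[C=256/41 E=77203712/11359665] → run C
t=10: vr[E=77203712/11359665] → run E
t=11: (idle)
t=12: (idle)
t=13: (idle)
t=14: (idle)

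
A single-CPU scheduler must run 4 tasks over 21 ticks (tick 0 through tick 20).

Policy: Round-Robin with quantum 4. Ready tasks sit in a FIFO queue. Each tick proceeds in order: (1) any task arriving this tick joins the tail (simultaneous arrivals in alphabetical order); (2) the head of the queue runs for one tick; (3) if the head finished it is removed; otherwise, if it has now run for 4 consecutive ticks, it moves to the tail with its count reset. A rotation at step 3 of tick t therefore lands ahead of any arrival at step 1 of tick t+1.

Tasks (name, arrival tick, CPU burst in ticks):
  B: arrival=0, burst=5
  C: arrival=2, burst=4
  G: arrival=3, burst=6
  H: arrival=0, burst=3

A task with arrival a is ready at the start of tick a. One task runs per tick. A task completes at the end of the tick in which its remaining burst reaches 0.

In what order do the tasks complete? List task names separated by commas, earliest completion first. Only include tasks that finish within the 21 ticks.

completion order = H, C, B, G

t=0: queue=[B,H] q_used=0 → run B
t=1: queue=[B,H] q_used=1 → run B
t=2: queue=[B,H,C] q_used=2 → run B
t=3: queue=[B,H,C,G] q_used=3 → run B
t=4: queue=[H,C,G,B] q_used=0 → run H
t=5: queue=[H,C,G,B] q_used=1 → run H
t=6: queue=[H,C,G,B] q_used=2 → run H
t=7: queue=[C,G,B] q_used=0 → run C
t=8: queue=[C,G,B] q_used=1 → run C
t=9: queue=[C,G,B] q_used=2 → run C
t=10: queue=[C,G,B] q_used=3 → run C
t=11: queue=[G,B] q_used=0 → run G
t=12: queue=[G,B] q_used=1 → run G
t=13: queue=[G,B] q_used=2 → run G
t=14: queue=[G,B] q_used=3 → run G
t=15: queue=[B,G] q_used=0 → run B
t=16: queue=[G] q_used=0 → run G
t=17: queue=[G] q_used=1 → run G
t=18: (idle)
t=19: (idle)
t=20: (idle)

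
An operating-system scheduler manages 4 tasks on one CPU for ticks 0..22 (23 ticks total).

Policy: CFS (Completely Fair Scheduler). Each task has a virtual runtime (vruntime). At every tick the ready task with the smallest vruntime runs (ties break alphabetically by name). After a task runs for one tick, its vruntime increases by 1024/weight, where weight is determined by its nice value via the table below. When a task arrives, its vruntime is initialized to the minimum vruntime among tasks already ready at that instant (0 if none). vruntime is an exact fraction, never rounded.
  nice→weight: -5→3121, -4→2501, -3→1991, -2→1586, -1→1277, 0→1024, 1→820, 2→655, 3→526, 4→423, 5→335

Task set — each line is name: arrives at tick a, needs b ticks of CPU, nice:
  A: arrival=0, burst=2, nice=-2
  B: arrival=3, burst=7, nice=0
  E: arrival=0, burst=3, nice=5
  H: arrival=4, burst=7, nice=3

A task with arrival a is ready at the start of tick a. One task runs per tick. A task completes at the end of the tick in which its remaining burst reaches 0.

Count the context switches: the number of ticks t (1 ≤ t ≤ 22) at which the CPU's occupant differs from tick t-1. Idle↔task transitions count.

context switches = 15

t=0: vr[A=0 E=0] → run A
t=1: vr[A=512/793 E=0] → run E
t=2: vr[A=512/793 E=1024/335] → run A
t=3: vr[B=1024/335 E=1024/335] → run B
t=4: vr[B=1359/335 E=1024/335 H=1024/335] → run E
t=5: vr[B=1359/335 E=2048/335 H=1024/335] → run H
t=6: vr[B=1359/335 E=2048/335 H=440832/88105] → run B
t=7: vr[B=1694/335 E=2048/335 H=440832/88105] → run H
t=8: vr[B=1694/335 E=2048/335 H=612352/88105] → run B
t=9: vr[B=2029/335 E=2048/335 H=612352/88105] → run B
t=10: vr[B=2364/335 E=2048/335 H=612352/88105] → run E
t=11: vr[B=2364/335 H=612352/88105] → run H
t=12: vr[B=2364/335 H=783872/88105] → run B
t=13: vr[B=2699/335 H=783872/88105] → run B
t=14: vr[B=3034/335 H=783872/88105] → run H
t=15: vr[B=3034/335 H=955392/88105] → run B
t=16: vr[H=955392/88105] → run H
t=17: vr[H=1126912/88105] → run H
t=18: vr[H=1298432/88105] → run H
t=19: (idle)
t=20: (idle)
t=21: (idle)
t=22: (idle)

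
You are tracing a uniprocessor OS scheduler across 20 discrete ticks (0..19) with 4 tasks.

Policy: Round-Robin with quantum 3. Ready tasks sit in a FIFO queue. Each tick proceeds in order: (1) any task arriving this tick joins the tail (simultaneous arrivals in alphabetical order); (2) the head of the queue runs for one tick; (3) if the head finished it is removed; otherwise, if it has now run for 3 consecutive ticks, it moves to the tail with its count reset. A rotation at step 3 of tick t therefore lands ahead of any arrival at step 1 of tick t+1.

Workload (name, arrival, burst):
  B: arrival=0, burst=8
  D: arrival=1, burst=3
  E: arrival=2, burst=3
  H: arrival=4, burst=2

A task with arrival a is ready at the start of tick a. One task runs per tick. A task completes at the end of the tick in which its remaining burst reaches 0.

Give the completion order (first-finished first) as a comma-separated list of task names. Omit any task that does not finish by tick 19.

t=0: queue=[B] q_used=0 → run B
t=1: queue=[B,D] q_used=1 → run B
t=2: queue=[B,D,E] q_used=2 → run B
t=3: queue=[D,E,B] q_used=0 → run D
t=4: queue=[D,E,B,H] q_used=1 → run D
t=5: queue=[D,E,B,H] q_used=2 → run D
t=6: queue=[E,B,H] q_used=0 → run E
t=7: queue=[E,B,H] q_used=1 → run E
t=8: queue=[E,B,H] q_used=2 → run E
t=9: queue=[B,H] q_used=0 → run B
t=10: queue=[B,H] q_used=1 → run B
t=11: queue=[B,H] q_used=2 → run B
t=12: queue=[H,B] q_used=0 → run H
t=13: queue=[H,B] q_used=1 → run H
t=14: queue=[B] q_used=0 → run B
t=15: queue=[B] q_used=1 → run B
t=16: (idle)
t=17: (idle)
t=18: (idle)
t=19: (idle)

completion order = D, E, H, B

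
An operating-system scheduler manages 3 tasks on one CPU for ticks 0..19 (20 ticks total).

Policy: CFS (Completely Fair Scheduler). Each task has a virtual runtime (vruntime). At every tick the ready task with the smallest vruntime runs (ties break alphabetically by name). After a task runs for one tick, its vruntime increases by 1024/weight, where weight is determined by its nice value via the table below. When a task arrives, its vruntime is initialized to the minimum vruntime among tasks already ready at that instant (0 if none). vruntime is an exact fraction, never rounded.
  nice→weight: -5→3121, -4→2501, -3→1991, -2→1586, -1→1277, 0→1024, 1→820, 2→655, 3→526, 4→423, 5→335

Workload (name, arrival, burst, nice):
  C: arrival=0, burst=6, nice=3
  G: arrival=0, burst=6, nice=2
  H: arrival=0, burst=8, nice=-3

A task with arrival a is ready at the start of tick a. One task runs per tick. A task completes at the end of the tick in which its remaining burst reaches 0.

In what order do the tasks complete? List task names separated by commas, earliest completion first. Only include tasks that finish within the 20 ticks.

t=0: vr[C=0 G=0 H=0] → run C
t=1: vr[C=512/263 G=0 H=0] → run G
t=2: vr[C=512/263 G=1024/655 H=0] → run H
t=3: vr[C=512/263 G=1024/655 H=1024/1991] → run H
t=4: vr[C=512/263 G=1024/655 H=2048/1991] → run H
t=5: vr[C=512/263 G=1024/655 H=3072/1991] → run H
t=6: vr[C=512/263 G=1024/655 H=4096/1991] → run G
t=7: vr[C=512/263 G=2048/655 H=4096/1991] → run C
t=8: vr[C=1024/263 G=2048/655 H=4096/1991] → run H
t=9: vr[C=1024/263 G=2048/655 H=5120/1991] → run H
t=10: vr[C=1024/263 G=2048/655 H=6144/1991] → run H
t=11: vr[C=1024/263 G=2048/655 H=7168/1991] → run G
t=12: vr[C=1024/263 G=3072/655 H=7168/1991] → run H
t=13: vr[C=1024/263 G=3072/655] → run C
t=14: vr[C=1536/263 G=3072/655] → run G
t=15: vr[C=1536/263 G=4096/655] → run C
t=16: vr[C=2048/263 G=4096/655] → run G
t=17: vr[C=2048/263 G=1024/131] → run C
t=18: vr[C=2560/263 G=1024/131] → run G
t=19: vr[C=2560/263] → run C

completion order = H, G, C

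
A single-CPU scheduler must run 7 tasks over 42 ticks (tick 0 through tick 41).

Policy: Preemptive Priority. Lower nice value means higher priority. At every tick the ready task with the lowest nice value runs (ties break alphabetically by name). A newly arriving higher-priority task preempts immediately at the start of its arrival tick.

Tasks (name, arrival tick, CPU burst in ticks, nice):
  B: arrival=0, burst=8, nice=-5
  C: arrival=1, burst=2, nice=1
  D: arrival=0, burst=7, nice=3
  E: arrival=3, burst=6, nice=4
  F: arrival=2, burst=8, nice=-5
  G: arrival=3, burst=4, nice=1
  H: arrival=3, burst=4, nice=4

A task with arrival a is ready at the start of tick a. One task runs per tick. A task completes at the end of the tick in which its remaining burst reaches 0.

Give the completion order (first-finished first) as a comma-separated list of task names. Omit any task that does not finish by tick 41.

t=0: ready={B,D} → run B
t=1: ready={B,C,D} → run B
t=2: ready={B,C,D,F} → run B
t=3: ready={B,C,D,E,F,G,H} → run B
t=4: ready={B,C,D,E,F,G,H} → run B
t=5: ready={B,C,D,E,F,G,H} → run B
t=6: ready={B,C,D,E,F,G,H} → run B
t=7: ready={B,C,D,E,F,G,H} → run B
t=8: ready={C,D,E,F,G,H} → run F
t=9: ready={C,D,E,F,G,H} → run F
t=10: ready={C,D,E,F,G,H} → run F
t=11: ready={C,D,E,F,G,H} → run F
t=12: ready={C,D,E,F,G,H} → run F
t=13: ready={C,D,E,F,G,H} → run F
t=14: ready={C,D,E,F,G,H} → run F
t=15: ready={C,D,E,F,G,H} → run F
t=16: ready={C,D,E,G,H} → run C
t=17: ready={C,D,E,G,H} → run C
t=18: ready={D,E,G,H} → run G
t=19: ready={D,E,G,H} → run G
t=20: ready={D,E,G,H} → run G
t=21: ready={D,E,G,H} → run G
t=22: ready={D,E,H} → run D
t=23: ready={D,E,H} → run D
t=24: ready={D,E,H} → run D
t=25: ready={D,E,H} → run D
t=26: ready={D,E,H} → run D
t=27: ready={D,E,H} → run D
t=28: ready={D,E,H} → run D
t=29: ready={E,H} → run E
t=30: ready={E,H} → run E
t=31: ready={E,H} → run E
t=32: ready={E,H} → run E
t=33: ready={E,H} → run E
t=34: ready={E,H} → run E
t=35: ready={H} → run H
t=36: ready={H} → run H
t=37: ready={H} → run H
t=38: ready={H} → run H
t=39: (idle)
t=40: (idle)
t=41: (idle)

completion order = B, F, C, G, D, E, H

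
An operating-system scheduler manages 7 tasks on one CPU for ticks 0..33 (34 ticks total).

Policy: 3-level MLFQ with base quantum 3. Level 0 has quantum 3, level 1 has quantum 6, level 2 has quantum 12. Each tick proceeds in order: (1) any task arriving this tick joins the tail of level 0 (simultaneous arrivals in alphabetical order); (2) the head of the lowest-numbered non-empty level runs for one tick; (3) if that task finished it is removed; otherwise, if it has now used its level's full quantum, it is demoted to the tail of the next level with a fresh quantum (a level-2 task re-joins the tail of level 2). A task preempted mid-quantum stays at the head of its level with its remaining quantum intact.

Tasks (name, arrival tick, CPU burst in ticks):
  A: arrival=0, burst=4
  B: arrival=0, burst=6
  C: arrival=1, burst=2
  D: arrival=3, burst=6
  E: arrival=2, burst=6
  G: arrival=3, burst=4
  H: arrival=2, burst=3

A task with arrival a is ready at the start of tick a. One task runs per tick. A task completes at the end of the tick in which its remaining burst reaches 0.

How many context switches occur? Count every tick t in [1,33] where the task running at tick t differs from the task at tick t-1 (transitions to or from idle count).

t=0: L0/L1/L2 = AB/-/- → run A
t=1: L0/L1/L2 = ABC/-/- → run A
t=2: L0/L1/L2 = ABCEH/-/- → run A
t=3: L0/L1/L2 = BCEHDG/A/- → run B
t=4: L0/L1/L2 = BCEHDG/A/- → run B
t=5: L0/L1/L2 = BCEHDG/A/- → run B
t=6: L0/L1/L2 = CEHDG/AB/- → run C
t=7: L0/L1/L2 = CEHDG/AB/- → run C
t=8: L0/L1/L2 = EHDG/AB/- → run E
t=9: L0/L1/L2 = EHDG/AB/- → run E
t=10: L0/L1/L2 = EHDG/AB/- → run E
t=11: L0/L1/L2 = HDG/ABE/- → run H
t=12: L0/L1/L2 = HDG/ABE/- → run H
t=13: L0/L1/L2 = HDG/ABE/- → run H
t=14: L0/L1/L2 = DG/ABE/- → run D
t=15: L0/L1/L2 = DG/ABE/- → run D
t=16: L0/L1/L2 = DG/ABE/- → run D
t=17: L0/L1/L2 = G/ABED/- → run G
t=18: L0/L1/L2 = G/ABED/- → run G
t=19: L0/L1/L2 = G/ABED/- → run G
t=20: L0/L1/L2 = -/ABEDG/- → run A
t=21: L0/L1/L2 = -/BEDG/- → run B
t=22: L0/L1/L2 = -/BEDG/- → run B
t=23: L0/L1/L2 = -/BEDG/- → run B
t=24: L0/L1/L2 = -/EDG/- → run E
t=25: L0/L1/L2 = -/EDG/- → run E
t=26: L0/L1/L2 = -/EDG/- → run E
t=27: L0/L1/L2 = -/DG/- → run D
t=28: L0/L1/L2 = -/DG/- → run D
t=29: L0/L1/L2 = -/DG/- → run D
t=30: L0/L1/L2 = -/G/- → run G
t=31: (idle)
t=32: (idle)
t=33: (idle)

context switches = 12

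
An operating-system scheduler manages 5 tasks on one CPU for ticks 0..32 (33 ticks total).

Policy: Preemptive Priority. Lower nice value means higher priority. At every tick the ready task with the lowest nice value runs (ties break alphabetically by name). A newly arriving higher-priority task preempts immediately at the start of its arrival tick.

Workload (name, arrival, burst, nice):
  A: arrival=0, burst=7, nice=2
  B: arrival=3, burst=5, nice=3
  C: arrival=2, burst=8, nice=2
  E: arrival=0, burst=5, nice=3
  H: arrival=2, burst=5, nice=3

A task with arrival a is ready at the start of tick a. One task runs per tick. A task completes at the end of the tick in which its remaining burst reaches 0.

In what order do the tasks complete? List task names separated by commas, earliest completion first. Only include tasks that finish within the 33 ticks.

completion order = A, C, B, E, H

t=0: ready={A,E} → run A
t=1: ready={A,E} → run A
t=2: ready={A,C,E,H} → run A
t=3: ready={A,B,C,E,H} → run A
t=4: ready={A,B,C,E,H} → run A
t=5: ready={A,B,C,E,H} → run A
t=6: ready={A,B,C,E,H} → run A
t=7: ready={B,C,E,H} → run C
t=8: ready={B,C,E,H} → run C
t=9: ready={B,C,E,H} → run C
t=10: ready={B,C,E,H} → run C
t=11: ready={B,C,E,H} → run C
t=12: ready={B,C,E,H} → run C
t=13: ready={B,C,E,H} → run C
t=14: ready={B,C,E,H} → run C
t=15: ready={B,E,H} → run B
t=16: ready={B,E,H} → run B
t=17: ready={B,E,H} → run B
t=18: ready={B,E,H} → run B
t=19: ready={B,E,H} → run B
t=20: ready={E,H} → run E
t=21: ready={E,H} → run E
t=22: ready={E,H} → run E
t=23: ready={E,H} → run E
t=24: ready={E,H} → run E
t=25: ready={H} → run H
t=26: ready={H} → run H
t=27: ready={H} → run H
t=28: ready={H} → run H
t=29: ready={H} → run H
t=30: (idle)
t=31: (idle)
t=32: (idle)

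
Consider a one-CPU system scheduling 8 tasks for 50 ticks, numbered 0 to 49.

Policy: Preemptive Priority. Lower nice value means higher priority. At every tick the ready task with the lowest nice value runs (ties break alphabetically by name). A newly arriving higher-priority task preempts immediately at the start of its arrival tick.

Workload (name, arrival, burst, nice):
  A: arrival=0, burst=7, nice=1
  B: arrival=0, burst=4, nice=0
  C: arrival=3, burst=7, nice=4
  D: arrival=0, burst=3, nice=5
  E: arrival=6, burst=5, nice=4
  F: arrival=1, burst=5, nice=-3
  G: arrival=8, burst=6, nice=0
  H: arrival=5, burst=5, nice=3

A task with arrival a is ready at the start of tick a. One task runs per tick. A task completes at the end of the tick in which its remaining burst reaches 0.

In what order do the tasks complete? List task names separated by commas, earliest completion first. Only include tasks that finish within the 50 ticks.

t=0: ready={A,B,D} → run B
t=1: ready={A,B,D,F} → run F
t=2: ready={A,B,D,F} → run F
t=3: ready={A,B,C,D,F} → run F
t=4: ready={A,B,C,D,F} → run F
t=5: ready={A,B,C,D,F,H} → run F
t=6: ready={A,B,C,D,E,H} → run B
t=7: ready={A,B,C,D,E,H} → run B
t=8: ready={A,B,C,D,E,G,H} → run B
t=9: ready={A,C,D,E,G,H} → run G
t=10: ready={A,C,D,E,G,H} → run G
t=11: ready={A,C,D,E,G,H} → run G
t=12: ready={A,C,D,E,G,H} → run G
t=13: ready={A,C,D,E,G,H} → run G
t=14: ready={A,C,D,E,G,H} → run G
t=15: ready={A,C,D,E,H} → run A
t=16: ready={A,C,D,E,H} → run A
t=17: ready={A,C,D,E,H} → run A
t=18: ready={A,C,D,E,H} → run A
t=19: ready={A,C,D,E,H} → run A
t=20: ready={A,C,D,E,H} → run A
t=21: ready={A,C,D,E,H} → run A
t=22: ready={C,D,E,H} → run H
t=23: ready={C,D,E,H} → run H
t=24: ready={C,D,E,H} → run H
t=25: ready={C,D,E,H} → run H
t=26: ready={C,D,E,H} → run H
t=27: ready={C,D,E} → run C
t=28: ready={C,D,E} → run C
t=29: ready={C,D,E} → run C
t=30: ready={C,D,E} → run C
t=31: ready={C,D,E} → run C
t=32: ready={C,D,E} → run C
t=33: ready={C,D,E} → run C
t=34: ready={D,E} → run E
t=35: ready={D,E} → run E
t=36: ready={D,E} → run E
t=37: ready={D,E} → run E
t=38: ready={D,E} → run E
t=39: ready={D} → run D
t=40: ready={D} → run D
t=41: ready={D} → run D
t=42: (idle)
t=43: (idle)
t=44: (idle)
t=45: (idle)
t=46: (idle)
t=47: (idle)
t=48: (idle)
t=49: (idle)

completion order = F, B, G, A, H, C, E, D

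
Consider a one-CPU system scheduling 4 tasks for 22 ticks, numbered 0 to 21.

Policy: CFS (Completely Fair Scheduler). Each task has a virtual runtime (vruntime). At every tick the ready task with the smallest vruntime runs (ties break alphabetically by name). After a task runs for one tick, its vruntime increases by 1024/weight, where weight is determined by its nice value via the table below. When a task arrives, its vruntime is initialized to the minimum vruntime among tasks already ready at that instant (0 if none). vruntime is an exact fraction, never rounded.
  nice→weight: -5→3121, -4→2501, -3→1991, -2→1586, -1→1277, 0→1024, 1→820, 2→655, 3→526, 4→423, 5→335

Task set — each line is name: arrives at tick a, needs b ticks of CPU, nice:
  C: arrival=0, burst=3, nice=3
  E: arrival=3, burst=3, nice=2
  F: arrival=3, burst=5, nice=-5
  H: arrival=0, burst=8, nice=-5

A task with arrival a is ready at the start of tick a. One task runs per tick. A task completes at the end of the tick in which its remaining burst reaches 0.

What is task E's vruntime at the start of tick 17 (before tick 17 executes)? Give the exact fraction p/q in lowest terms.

vruntime(E, start of tick 17) = 7733248/2044255

t=0: vr[C=0 H=0] → run C
t=1: vr[C=512/263 H=0] → run H
t=2: vr[C=512/263 H=1024/3121] → run H
t=3: vr[C=512/263 E=2048/3121 F=2048/3121 H=2048/3121] → run E
t=4: vr[C=512/263 E=4537344/2044255 F=2048/3121 H=2048/3121] → run F
t=5: vr[C=512/263 E=4537344/2044255 F=3072/3121 H=2048/3121] → run H
t=6: vr[C=512/263 E=4537344/2044255 F=3072/3121 H=3072/3121] → run F
t=7: vr[C=512/263 E=4537344/2044255 F=4096/3121 H=3072/3121] → run H
t=8: vr[C=512/263 E=4537344/2044255 F=4096/3121 H=4096/3121] → run F
t=9: vr[C=512/263 E=4537344/2044255 F=5120/3121 H=4096/3121] → run H
t=10: vr[C=512/263 E=4537344/2044255 F=5120/3121 H=5120/3121] → run F
t=11: vr[C=512/263 E=4537344/2044255 F=6144/3121 H=5120/3121] → run H
t=12: vr[C=512/263 E=4537344/2044255 F=6144/3121 H=6144/3121] → run C
t=13: vr[C=1024/263 E=4537344/2044255 F=6144/3121 H=6144/3121] → run F
t=14: vr[C=1024/263 E=4537344/2044255 H=6144/3121] → run H
t=15: vr[C=1024/263 E=4537344/2044255 H=7168/3121] → run E
t=16: vr[C=1024/263 E=7733248/2044255 H=7168/3121] → run H
t=17: vr[C=1024/263 E=7733248/2044255] → run E
t=18: vr[C=1024/263] → run C
t=19: (idle)
t=20: (idle)
t=21: (idle)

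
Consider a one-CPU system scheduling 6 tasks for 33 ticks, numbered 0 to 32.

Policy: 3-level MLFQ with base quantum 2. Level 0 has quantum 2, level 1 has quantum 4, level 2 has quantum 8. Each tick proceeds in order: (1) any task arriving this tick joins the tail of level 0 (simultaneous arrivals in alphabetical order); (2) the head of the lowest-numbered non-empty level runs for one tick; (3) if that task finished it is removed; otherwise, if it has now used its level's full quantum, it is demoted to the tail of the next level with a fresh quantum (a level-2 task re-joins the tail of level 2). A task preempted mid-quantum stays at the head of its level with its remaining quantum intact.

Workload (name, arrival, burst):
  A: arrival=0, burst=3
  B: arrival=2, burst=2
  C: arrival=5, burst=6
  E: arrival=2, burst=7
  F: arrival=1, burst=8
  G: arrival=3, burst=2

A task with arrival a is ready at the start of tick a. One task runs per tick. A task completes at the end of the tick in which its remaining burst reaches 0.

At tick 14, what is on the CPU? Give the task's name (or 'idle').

running at tick 14 = F

t=0: L0/L1/L2 = A/-/- → run A
t=1: L0/L1/L2 = AF/-/- → run A
t=2: L0/L1/L2 = FBE/A/- → run F
t=3: L0/L1/L2 = FBEG/A/- → run F
t=4: L0/L1/L2 = BEG/AF/- → run B
t=5: L0/L1/L2 = BEGC/AF/- → run B
t=6: L0/L1/L2 = EGC/AF/- → run E
t=7: L0/L1/L2 = EGC/AF/- → run E
t=8: L0/L1/L2 = GC/AFE/- → run G
t=9: L0/L1/L2 = GC/AFE/- → run G
t=10: L0/L1/L2 = C/AFE/- → run C
t=11: L0/L1/L2 = C/AFE/- → run C
t=12: L0/L1/L2 = -/AFEC/- → run A
t=13: L0/L1/L2 = -/FEC/- → run F
t=14: L0/L1/L2 = -/FEC/- → run F
t=15: L0/L1/L2 = -/FEC/- → run F
t=16: L0/L1/L2 = -/FEC/- → run F
t=17: L0/L1/L2 = -/EC/F → run E
t=18: L0/L1/L2 = -/EC/F → run E
t=19: L0/L1/L2 = -/EC/F → run E
t=20: L0/L1/L2 = -/EC/F → run E
t=21: L0/L1/L2 = -/C/FE → run C
t=22: L0/L1/L2 = -/C/FE → run C
t=23: L0/L1/L2 = -/C/FE → run C
t=24: L0/L1/L2 = -/C/FE → run C
t=25: L0/L1/L2 = -/-/FE → run F
t=26: L0/L1/L2 = -/-/FE → run F
t=27: L0/L1/L2 = -/-/E → run E
t=28: (idle)
t=29: (idle)
t=30: (idle)
t=31: (idle)
t=32: (idle)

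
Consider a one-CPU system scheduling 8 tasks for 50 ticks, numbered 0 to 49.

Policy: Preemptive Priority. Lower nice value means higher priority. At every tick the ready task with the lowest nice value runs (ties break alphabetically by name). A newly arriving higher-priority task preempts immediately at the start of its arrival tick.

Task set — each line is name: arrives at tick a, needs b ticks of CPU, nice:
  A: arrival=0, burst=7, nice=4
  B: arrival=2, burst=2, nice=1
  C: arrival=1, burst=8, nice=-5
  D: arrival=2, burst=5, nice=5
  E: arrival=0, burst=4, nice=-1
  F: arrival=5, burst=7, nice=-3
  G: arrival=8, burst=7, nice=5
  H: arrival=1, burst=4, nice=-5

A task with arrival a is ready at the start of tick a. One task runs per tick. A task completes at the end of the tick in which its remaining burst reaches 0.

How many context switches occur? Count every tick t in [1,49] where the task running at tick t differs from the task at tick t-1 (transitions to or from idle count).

context switches = 9

t=0: ready={A,E} → run E
t=1: ready={A,C,E,H} → run C
t=2: ready={A,B,C,D,E,H} → run C
t=3: ready={A,B,C,D,E,H} → run C
t=4: ready={A,B,C,D,E,H} → run C
t=5: ready={A,B,C,D,E,F,H} → run C
t=6: ready={A,B,C,D,E,F,H} → run C
t=7: ready={A,B,C,D,E,F,H} → run C
t=8: ready={A,B,C,D,E,F,G,H} → run C
t=9: ready={A,B,D,E,F,G,H} → run H
t=10: ready={A,B,D,E,F,G,H} → run H
t=11: ready={A,B,D,E,F,G,H} → run H
t=12: ready={A,B,D,E,F,G,H} → run H
t=13: ready={A,B,D,E,F,G} → run F
t=14: ready={A,B,D,E,F,G} → run F
t=15: ready={A,B,D,E,F,G} → run F
t=16: ready={A,B,D,E,F,G} → run F
t=17: ready={A,B,D,E,F,G} → run F
t=18: ready={A,B,D,E,F,G} → run F
t=19: ready={A,B,D,E,F,G} → run F
t=20: ready={A,B,D,E,G} → run E
t=21: ready={A,B,D,E,G} → run E
t=22: ready={A,B,D,E,G} → run E
t=23: ready={A,B,D,G} → run B
t=24: ready={A,B,D,G} → run B
t=25: ready={A,D,G} → run A
t=26: ready={A,D,G} → run A
t=27: ready={A,D,G} → run A
t=28: ready={A,D,G} → run A
t=29: ready={A,D,G} → run A
t=30: ready={A,D,G} → run A
t=31: ready={A,D,G} → run A
t=32: ready={D,G} → run D
t=33: ready={D,G} → run D
t=34: ready={D,G} → run D
t=35: ready={D,G} → run D
t=36: ready={D,G} → run D
t=37: ready={G} → run G
t=38: ready={G} → run G
t=39: ready={G} → run G
t=40: ready={G} → run G
t=41: ready={G} → run G
t=42: ready={G} → run G
t=43: ready={G} → run G
t=44: (idle)
t=45: (idle)
t=46: (idle)
t=47: (idle)
t=48: (idle)
t=49: (idle)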